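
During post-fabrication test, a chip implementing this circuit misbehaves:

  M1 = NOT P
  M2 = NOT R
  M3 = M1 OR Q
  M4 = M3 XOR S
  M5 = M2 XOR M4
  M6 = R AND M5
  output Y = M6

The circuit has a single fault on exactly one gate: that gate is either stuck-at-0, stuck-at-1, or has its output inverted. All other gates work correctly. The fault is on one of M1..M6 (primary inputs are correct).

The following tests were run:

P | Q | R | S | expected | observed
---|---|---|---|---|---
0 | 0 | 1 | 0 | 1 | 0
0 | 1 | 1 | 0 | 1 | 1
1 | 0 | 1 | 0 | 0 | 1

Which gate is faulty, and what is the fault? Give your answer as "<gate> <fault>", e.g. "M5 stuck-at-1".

Fault-free values for test 1 (P=0, Q=0, R=1, S=0): M1=1, M2=0, M3=1, M4=1, M5=1, M6=1, giving Y=1. Observed 0.
Test 1: faults giving observed 0 are {M1 stuck-at-0, M1 inverted output, M2 stuck-at-1, M2 inverted output, M3 stuck-at-0, M3 inverted output, M4 stuck-at-0, M4 inverted output, M5 stuck-at-0, M5 inverted output, M6 stuck-at-0, M6 inverted output}.
Test 2 (P=0, Q=1, R=1, S=0): fault-free M1=1, M2=0, M3=1, M4=1, M5=1, M6=1 → 1; observed 1. Eliminates M2 stuck-at-1, M2 inverted output, M3 stuck-at-0, M3 inverted output, M4 stuck-at-0, M4 inverted output, M5 stuck-at-0, M5 inverted output, M6 stuck-at-0, M6 inverted output.
Test 3 (P=1, Q=0, R=1, S=0): fault-free M1=0, M2=0, M3=0, M4=0, M5=0, M6=0 → 0; observed 1. Eliminates M1 stuck-at-0.
Only M1 inverted output is consistent with every test.

M1 inverted output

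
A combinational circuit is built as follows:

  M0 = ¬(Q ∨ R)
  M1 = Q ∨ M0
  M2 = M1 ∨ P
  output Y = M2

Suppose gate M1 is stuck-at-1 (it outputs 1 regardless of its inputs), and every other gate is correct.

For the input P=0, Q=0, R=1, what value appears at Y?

1

Propagate with M1 forced: M0=0, M1=1 [stuck-at-1], M2=1.
So Y = 1. (Without the fault it would be 0.)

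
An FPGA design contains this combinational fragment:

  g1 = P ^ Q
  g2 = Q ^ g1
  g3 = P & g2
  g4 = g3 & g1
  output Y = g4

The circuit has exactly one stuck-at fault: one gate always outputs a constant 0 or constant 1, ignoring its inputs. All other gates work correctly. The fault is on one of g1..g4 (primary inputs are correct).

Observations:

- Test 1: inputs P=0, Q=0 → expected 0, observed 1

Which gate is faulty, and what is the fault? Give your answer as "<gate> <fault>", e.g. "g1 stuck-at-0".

g4 stuck-at-1

Fault-free values for test 1 (P=0, Q=0): g1=0, g2=0, g3=0, g4=0, giving Y=0. Observed 1.
Test 1: faults giving observed 1 are {g4 stuck-at-1}.
Only g4 stuck-at-1 is consistent with every test.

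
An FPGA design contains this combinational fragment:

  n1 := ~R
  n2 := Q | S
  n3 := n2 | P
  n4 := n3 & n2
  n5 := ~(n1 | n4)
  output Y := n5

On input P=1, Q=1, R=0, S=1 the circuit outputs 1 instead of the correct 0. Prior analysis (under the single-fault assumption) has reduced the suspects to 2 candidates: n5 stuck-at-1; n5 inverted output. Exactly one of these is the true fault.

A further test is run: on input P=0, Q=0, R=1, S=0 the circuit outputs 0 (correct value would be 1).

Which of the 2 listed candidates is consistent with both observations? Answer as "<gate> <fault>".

Evaluate each candidate on input P=0, Q=0, R=1, S=0:
  n5 stuck-at-1: n1=0, n2=0, n3=0, n4=0, n5=1 [stuck-at-1] → 1 — eliminated
  n5 inverted output: n1=0, n2=0, n3=0, n4=0, n5=0 [inverted output] → 0 — matches
Only n5 inverted output reproduces the observed 0.

n5 inverted output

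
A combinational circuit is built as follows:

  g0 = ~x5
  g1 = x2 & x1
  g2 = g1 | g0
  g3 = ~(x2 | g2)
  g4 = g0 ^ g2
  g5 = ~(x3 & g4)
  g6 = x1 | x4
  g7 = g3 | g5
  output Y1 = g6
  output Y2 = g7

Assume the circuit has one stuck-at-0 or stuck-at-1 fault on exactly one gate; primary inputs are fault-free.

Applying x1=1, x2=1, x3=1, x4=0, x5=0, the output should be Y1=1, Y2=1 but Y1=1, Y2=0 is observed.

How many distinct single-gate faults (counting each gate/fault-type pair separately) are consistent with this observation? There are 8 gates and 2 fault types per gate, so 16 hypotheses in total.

5

Fault-free: g0=1, g1=1, g2=1, g3=0, g4=0, g5=1, g6=1, g7=1 → Y1=1, Y2=1. Observed Y1=1, Y2=0.
  g0: stuck-at-0 ✓; others ✗
  g1: none of the 2 fault types match ✗
  g2: stuck-at-0 ✓; others ✗
  g3: none of the 2 fault types match ✗
  g4: stuck-at-1 ✓; others ✗
  g5: stuck-at-0 ✓; others ✗
  g6: none of the 2 fault types match ✗
  g7: stuck-at-0 ✓; others ✗
Consistent faults: {g0 stuck-at-0, g2 stuck-at-0, g4 stuck-at-1, g5 stuck-at-0, g7 stuck-at-0} — 5 in all.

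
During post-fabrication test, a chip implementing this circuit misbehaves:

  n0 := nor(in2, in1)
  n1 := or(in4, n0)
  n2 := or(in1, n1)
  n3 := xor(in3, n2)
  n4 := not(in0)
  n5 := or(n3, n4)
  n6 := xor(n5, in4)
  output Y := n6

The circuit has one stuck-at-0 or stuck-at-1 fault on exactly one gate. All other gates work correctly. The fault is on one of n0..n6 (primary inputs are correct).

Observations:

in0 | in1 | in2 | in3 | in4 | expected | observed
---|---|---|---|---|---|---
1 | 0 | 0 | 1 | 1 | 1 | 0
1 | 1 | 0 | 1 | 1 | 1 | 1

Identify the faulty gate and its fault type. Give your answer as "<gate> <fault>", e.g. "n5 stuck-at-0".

n1 stuck-at-0

Fault-free values for test 1 (in0=1, in1=0, in2=0, in3=1, in4=1): n0=1, n1=1, n2=1, n3=0, n4=0, n5=0, n6=1, giving Y=1. Observed 0.
Test 1: faults giving observed 0 are {n1 stuck-at-0, n2 stuck-at-0, n3 stuck-at-1, n4 stuck-at-1, n5 stuck-at-1, n6 stuck-at-0}.
Test 2 (in0=1, in1=1, in2=0, in3=1, in4=1): fault-free n0=0, n1=1, n2=1, n3=0, n4=0, n5=0, n6=1 → 1; observed 1. Eliminates n2 stuck-at-0, n3 stuck-at-1, n4 stuck-at-1, n5 stuck-at-1, n6 stuck-at-0.
Only n1 stuck-at-0 is consistent with every test.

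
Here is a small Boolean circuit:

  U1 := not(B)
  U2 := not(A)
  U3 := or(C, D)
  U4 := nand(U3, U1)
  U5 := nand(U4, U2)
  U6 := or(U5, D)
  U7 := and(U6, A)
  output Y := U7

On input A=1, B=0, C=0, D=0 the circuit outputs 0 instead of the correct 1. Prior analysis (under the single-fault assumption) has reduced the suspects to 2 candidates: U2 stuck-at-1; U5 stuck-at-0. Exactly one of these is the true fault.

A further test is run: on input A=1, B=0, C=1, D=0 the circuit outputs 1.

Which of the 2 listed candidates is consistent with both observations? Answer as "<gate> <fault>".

Evaluate each candidate on input A=1, B=0, C=1, D=0:
  U2 stuck-at-1: U1=1, U2=1 [stuck-at-1], U3=1, U4=0, U5=1, U6=1, U7=1 → 1 — matches
  U5 stuck-at-0: U1=1, U2=0, U3=1, U4=0, U5=0 [stuck-at-0], U6=0, U7=0 → 0 — eliminated
Only U2 stuck-at-1 reproduces the observed 1.

U2 stuck-at-1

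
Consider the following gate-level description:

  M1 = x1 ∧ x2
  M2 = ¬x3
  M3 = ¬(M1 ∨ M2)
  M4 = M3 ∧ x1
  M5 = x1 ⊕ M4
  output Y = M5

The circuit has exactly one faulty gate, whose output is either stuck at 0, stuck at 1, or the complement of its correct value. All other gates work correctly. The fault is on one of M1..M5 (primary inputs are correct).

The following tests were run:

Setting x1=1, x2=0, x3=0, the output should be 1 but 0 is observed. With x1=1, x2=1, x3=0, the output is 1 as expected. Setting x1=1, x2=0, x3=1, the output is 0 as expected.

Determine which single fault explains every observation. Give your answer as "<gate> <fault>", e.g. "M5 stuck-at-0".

M2 stuck-at-0

Fault-free values for test 1 (x1=1, x2=0, x3=0): M1=0, M2=1, M3=0, M4=0, M5=1, giving Y=1. Observed 0.
Test 1: faults giving observed 0 are {M2 stuck-at-0, M2 inverted output, M3 stuck-at-1, M3 inverted output, M4 stuck-at-1, M4 inverted output, M5 stuck-at-0, M5 inverted output}.
Test 2 (x1=1, x2=1, x3=0): fault-free M1=1, M2=1, M3=0, M4=0, M5=1 → 1; observed 1. Eliminates M3 stuck-at-1, M3 inverted output, M4 stuck-at-1, M4 inverted output, M5 stuck-at-0, M5 inverted output.
Test 3 (x1=1, x2=0, x3=1): fault-free M1=0, M2=0, M3=1, M4=1, M5=0 → 0; observed 0. Eliminates M2 inverted output.
Only M2 stuck-at-0 is consistent with every test.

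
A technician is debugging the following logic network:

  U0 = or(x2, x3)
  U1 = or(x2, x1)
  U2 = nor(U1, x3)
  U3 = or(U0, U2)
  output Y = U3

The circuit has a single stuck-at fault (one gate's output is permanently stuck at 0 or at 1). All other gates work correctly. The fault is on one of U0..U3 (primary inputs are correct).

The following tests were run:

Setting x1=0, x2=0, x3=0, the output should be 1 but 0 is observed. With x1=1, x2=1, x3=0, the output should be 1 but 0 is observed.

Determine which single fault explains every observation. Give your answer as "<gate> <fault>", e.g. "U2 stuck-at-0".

Fault-free values for test 1 (x1=0, x2=0, x3=0): U0=0, U1=0, U2=1, U3=1, giving Y=1. Observed 0.
Test 1: faults giving observed 0 are {U1 stuck-at-1, U2 stuck-at-0, U3 stuck-at-0}.
Test 2 (x1=1, x2=1, x3=0): fault-free U0=1, U1=1, U2=0, U3=1 → 1; observed 0. Eliminates U1 stuck-at-1, U2 stuck-at-0.
Only U3 stuck-at-0 is consistent with every test.

U3 stuck-at-0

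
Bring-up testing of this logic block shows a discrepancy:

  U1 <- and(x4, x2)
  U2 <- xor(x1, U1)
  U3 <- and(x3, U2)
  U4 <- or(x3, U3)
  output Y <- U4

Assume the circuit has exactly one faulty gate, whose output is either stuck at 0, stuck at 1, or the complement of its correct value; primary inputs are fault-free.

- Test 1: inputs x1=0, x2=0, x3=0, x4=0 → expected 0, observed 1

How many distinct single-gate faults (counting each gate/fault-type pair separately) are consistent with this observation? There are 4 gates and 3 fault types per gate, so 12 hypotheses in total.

Fault-free: U1=0, U2=0, U3=0, U4=0 → 0. Observed 1.
  U1 stuck-at-0: output 0 ✗
  U1 stuck-at-1: output 0 ✗
  U1 inverted output: output 0 ✗
  U2 stuck-at-0: output 0 ✗
  U2 stuck-at-1: output 0 ✗
  U2 inverted output: output 0 ✗
  U3 stuck-at-0: output 0 ✗
  U3 stuck-at-1: output 1 ✓
  U3 inverted output: output 1 ✓
  U4 stuck-at-0: output 0 ✗
  U4 stuck-at-1: output 1 ✓
  U4 inverted output: output 1 ✓
Consistent faults: {U3 stuck-at-1, U3 inverted output, U4 stuck-at-1, U4 inverted output} — 4 in all.

4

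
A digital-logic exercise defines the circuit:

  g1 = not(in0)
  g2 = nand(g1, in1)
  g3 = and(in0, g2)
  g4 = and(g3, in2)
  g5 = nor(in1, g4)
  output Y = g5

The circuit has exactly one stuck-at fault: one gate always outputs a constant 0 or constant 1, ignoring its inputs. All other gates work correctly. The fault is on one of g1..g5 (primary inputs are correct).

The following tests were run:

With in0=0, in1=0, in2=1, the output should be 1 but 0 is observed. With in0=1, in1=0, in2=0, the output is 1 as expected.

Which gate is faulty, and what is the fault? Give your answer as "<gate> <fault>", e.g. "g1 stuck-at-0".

g3 stuck-at-1

Fault-free values for test 1 (in0=0, in1=0, in2=1): g1=1, g2=1, g3=0, g4=0, g5=1, giving Y=1. Observed 0.
Test 1: faults giving observed 0 are {g3 stuck-at-1, g4 stuck-at-1, g5 stuck-at-0}.
Test 2 (in0=1, in1=0, in2=0): fault-free g1=0, g2=1, g3=1, g4=0, g5=1 → 1; observed 1. Eliminates g4 stuck-at-1, g5 stuck-at-0.
Only g3 stuck-at-1 is consistent with every test.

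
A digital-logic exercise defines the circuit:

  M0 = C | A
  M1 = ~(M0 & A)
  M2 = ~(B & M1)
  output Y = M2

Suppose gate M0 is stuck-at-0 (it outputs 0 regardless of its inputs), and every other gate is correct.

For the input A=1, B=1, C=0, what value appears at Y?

0

Propagate with M0 forced: M0=0 [stuck-at-0], M1=1, M2=0.
So Y = 0. (Without the fault it would be 1.)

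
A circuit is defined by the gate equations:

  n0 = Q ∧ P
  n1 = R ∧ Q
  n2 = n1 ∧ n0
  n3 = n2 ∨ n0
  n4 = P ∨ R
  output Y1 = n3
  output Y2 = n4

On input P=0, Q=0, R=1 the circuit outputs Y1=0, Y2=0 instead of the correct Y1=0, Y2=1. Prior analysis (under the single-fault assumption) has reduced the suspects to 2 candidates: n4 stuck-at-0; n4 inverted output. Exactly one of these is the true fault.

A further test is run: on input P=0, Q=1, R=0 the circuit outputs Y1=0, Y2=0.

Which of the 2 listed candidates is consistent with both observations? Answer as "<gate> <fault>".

Evaluate each candidate on input P=0, Q=1, R=0:
  n4 stuck-at-0: n0=0, n1=0, n2=0, n3=0, n4=0 [stuck-at-0] → Y1=0, Y2=0 — matches
  n4 inverted output: n0=0, n1=0, n2=0, n3=0, n4=1 [inverted output] → Y1=0, Y2=1 — eliminated
Only n4 stuck-at-0 reproduces the observed Y1=0, Y2=0.

n4 stuck-at-0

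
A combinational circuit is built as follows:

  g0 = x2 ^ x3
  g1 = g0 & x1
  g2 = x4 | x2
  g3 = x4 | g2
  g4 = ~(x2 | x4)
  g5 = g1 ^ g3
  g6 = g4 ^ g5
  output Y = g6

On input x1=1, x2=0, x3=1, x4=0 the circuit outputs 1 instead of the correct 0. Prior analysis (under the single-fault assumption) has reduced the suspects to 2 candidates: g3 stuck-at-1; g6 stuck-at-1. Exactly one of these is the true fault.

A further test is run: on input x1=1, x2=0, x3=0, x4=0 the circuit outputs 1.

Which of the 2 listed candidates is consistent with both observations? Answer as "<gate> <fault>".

Evaluate each candidate on input x1=1, x2=0, x3=0, x4=0:
  g3 stuck-at-1: g0=0, g1=0, g2=0, g3=1 [stuck-at-1], g4=1, g5=1, g6=0 → 0 — eliminated
  g6 stuck-at-1: g0=0, g1=0, g2=0, g3=0, g4=1, g5=0, g6=1 [stuck-at-1] → 1 — matches
Only g6 stuck-at-1 reproduces the observed 1.

g6 stuck-at-1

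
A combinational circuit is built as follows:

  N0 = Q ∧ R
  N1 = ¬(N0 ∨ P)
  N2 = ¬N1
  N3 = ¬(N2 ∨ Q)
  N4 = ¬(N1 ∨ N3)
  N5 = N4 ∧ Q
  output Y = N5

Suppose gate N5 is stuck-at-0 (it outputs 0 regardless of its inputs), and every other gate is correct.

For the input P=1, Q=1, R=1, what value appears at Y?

0

Propagate with N5 forced: N0=1, N1=0, N2=1, N3=0, N4=1, N5=0 [stuck-at-0].
So Y = 0. (Without the fault it would be 1.)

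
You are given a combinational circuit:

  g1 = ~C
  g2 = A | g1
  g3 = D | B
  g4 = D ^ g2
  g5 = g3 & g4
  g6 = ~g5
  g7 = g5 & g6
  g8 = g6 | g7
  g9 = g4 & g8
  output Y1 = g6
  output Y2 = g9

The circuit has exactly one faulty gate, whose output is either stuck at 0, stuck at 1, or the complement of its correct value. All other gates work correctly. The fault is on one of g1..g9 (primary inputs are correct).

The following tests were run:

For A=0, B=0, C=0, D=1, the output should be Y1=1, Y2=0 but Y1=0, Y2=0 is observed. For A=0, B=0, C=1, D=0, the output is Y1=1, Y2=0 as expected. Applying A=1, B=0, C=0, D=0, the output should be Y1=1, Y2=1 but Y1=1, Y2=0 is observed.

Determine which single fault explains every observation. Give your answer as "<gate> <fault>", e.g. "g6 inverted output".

g2 stuck-at-0

Fault-free values for test 1 (A=0, B=0, C=0, D=1): g1=1, g2=1, g3=1, g4=0, g5=0, g6=1, g7=0, g8=1, g9=0, giving Y1=1, Y2=0. Observed Y1=0, Y2=0.
Test 1: faults giving observed Y1=0, Y2=0 are {g1 stuck-at-0, g1 inverted output, g2 stuck-at-0, g2 inverted output, g4 stuck-at-1, g4 inverted output, g5 stuck-at-1, g5 inverted output, g6 stuck-at-0, g6 inverted output}.
Test 2 (A=0, B=0, C=1, D=0): fault-free g1=0, g2=0, g3=0, g4=0, g5=0, g6=1, g7=0, g8=1, g9=0 → Y1=1, Y2=0; observed Y1=1, Y2=0. Eliminates g1 inverted output, g2 inverted output, g4 stuck-at-1, g4 inverted output, g5 stuck-at-1, g5 inverted output, g6 stuck-at-0, g6 inverted output.
Test 3 (A=1, B=0, C=0, D=0): fault-free g1=1, g2=1, g3=0, g4=1, g5=0, g6=1, g7=0, g8=1, g9=1 → Y1=1, Y2=1; observed Y1=1, Y2=0. Eliminates g1 stuck-at-0.
Only g2 stuck-at-0 is consistent with every test.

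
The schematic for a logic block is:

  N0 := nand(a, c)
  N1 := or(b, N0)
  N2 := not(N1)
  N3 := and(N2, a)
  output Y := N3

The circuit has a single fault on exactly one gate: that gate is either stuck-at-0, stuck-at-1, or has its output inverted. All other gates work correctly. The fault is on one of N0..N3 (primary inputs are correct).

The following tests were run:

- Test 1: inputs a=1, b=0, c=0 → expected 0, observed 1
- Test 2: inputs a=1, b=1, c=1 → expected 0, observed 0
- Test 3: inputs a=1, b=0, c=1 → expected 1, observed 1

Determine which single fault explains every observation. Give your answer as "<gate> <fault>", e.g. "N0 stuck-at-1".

Fault-free values for test 1 (a=1, b=0, c=0): N0=1, N1=1, N2=0, N3=0, giving Y=0. Observed 1.
Test 1: faults giving observed 1 are {N0 stuck-at-0, N0 inverted output, N1 stuck-at-0, N1 inverted output, N2 stuck-at-1, N2 inverted output, N3 stuck-at-1, N3 inverted output}.
Test 2 (a=1, b=1, c=1): fault-free N0=0, N1=1, N2=0, N3=0 → 0; observed 0. Eliminates N1 stuck-at-0, N1 inverted output, N2 stuck-at-1, N2 inverted output, N3 stuck-at-1, N3 inverted output.
Test 3 (a=1, b=0, c=1): fault-free N0=0, N1=0, N2=1, N3=1 → 1; observed 1. Eliminates N0 inverted output.
Only N0 stuck-at-0 is consistent with every test.

N0 stuck-at-0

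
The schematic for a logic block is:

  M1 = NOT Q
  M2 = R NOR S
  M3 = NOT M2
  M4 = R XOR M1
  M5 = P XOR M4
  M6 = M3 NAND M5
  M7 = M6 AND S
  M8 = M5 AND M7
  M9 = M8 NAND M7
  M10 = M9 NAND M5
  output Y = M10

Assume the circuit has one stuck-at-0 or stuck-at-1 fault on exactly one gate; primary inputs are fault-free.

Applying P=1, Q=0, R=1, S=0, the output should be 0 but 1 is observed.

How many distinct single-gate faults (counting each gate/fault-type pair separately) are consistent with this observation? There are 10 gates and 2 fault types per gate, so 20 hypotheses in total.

6

Fault-free: M1=1, M2=0, M3=1, M4=0, M5=1, M6=0, M7=0, M8=0, M9=1, M10=0 → 0. Observed 1.
  M1: stuck-at-0 ✓; others ✗
  M2: none of the 2 fault types match ✗
  M3: none of the 2 fault types match ✗
  M4: stuck-at-1 ✓; others ✗
  M5: stuck-at-0 ✓; others ✗
  M6: none of the 2 fault types match ✗
  M7: stuck-at-1 ✓; others ✗
  M8: none of the 2 fault types match ✗
  M9: stuck-at-0 ✓; others ✗
  M10: stuck-at-1 ✓; others ✗
Consistent faults: {M1 stuck-at-0, M4 stuck-at-1, M5 stuck-at-0, M7 stuck-at-1, M9 stuck-at-0, M10 stuck-at-1} — 6 in all.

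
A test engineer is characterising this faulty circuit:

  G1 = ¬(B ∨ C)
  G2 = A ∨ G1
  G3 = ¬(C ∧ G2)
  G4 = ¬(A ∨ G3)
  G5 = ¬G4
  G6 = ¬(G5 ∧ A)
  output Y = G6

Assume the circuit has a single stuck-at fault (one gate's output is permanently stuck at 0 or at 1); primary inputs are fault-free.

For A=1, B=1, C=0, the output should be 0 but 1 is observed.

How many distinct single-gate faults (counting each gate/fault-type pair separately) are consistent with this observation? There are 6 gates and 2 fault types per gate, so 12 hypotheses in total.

3

Fault-free: G1=0, G2=1, G3=1, G4=0, G5=1, G6=0 → 0. Observed 1.
  G1 stuck-at-0: output 0 ✗
  G1 stuck-at-1: output 0 ✗
  G2 stuck-at-0: output 0 ✗
  G2 stuck-at-1: output 0 ✗
  G3 stuck-at-0: output 0 ✗
  G3 stuck-at-1: output 0 ✗
  G4 stuck-at-0: output 0 ✗
  G4 stuck-at-1: output 1 ✓
  G5 stuck-at-0: output 1 ✓
  G5 stuck-at-1: output 0 ✗
  G6 stuck-at-0: output 0 ✗
  G6 stuck-at-1: output 1 ✓
Consistent faults: {G4 stuck-at-1, G5 stuck-at-0, G6 stuck-at-1} — 3 in all.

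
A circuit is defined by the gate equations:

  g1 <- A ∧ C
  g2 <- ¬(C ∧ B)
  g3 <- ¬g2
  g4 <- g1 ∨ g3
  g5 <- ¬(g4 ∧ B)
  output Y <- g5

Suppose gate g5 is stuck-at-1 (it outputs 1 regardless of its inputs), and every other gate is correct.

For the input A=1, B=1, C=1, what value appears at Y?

1

Propagate with g5 forced: g1=1, g2=0, g3=1, g4=1, g5=1 [stuck-at-1].
So Y = 1. (Without the fault it would be 0.)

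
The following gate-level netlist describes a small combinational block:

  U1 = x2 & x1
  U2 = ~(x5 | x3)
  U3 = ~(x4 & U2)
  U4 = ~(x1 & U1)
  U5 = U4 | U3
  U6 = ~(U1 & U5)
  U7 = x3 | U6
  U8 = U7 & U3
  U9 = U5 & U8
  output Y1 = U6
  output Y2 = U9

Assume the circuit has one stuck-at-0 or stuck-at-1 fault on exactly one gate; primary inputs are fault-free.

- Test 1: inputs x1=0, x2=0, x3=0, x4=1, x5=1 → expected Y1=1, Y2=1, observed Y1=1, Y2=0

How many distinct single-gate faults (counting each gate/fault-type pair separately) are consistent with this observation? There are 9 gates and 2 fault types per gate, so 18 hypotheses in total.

6

Fault-free: U1=0, U2=0, U3=1, U4=1, U5=1, U6=1, U7=1, U8=1, U9=1 → Y1=1, Y2=1. Observed Y1=1, Y2=0.
  U1: none of the 2 fault types match ✗
  U2: stuck-at-1 ✓; others ✗
  U3: stuck-at-0 ✓; others ✗
  U4: none of the 2 fault types match ✗
  U5: stuck-at-0 ✓; others ✗
  U6: none of the 2 fault types match ✗
  U7: stuck-at-0 ✓; others ✗
  U8: stuck-at-0 ✓; others ✗
  U9: stuck-at-0 ✓; others ✗
Consistent faults: {U2 stuck-at-1, U3 stuck-at-0, U5 stuck-at-0, U7 stuck-at-0, U8 stuck-at-0, U9 stuck-at-0} — 6 in all.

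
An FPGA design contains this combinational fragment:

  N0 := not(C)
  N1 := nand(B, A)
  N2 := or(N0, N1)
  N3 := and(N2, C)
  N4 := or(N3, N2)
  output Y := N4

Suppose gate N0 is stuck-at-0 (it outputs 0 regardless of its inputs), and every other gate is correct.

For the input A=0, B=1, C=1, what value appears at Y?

1

Propagate with N0 forced: N0=0 [stuck-at-0], N1=1, N2=1, N3=1, N4=1.
So Y = 1. (Same as the fault-free value — the fault is masked on this input.)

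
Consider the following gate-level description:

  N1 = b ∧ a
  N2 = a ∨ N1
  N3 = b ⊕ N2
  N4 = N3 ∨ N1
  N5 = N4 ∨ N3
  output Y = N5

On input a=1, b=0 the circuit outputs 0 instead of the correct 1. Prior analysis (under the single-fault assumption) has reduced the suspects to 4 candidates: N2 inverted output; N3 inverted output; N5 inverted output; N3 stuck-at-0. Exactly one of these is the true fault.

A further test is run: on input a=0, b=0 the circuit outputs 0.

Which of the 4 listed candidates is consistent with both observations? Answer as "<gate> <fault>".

N3 stuck-at-0

Evaluate each candidate on input a=0, b=0:
  N2 inverted output: N1=0, N2=1 [inverted output], N3=1, N4=1, N5=1 → 1 — eliminated
  N3 inverted output: N1=0, N2=0, N3=1 [inverted output], N4=1, N5=1 → 1 — eliminated
  N5 inverted output: N1=0, N2=0, N3=0, N4=0, N5=1 [inverted output] → 1 — eliminated
  N3 stuck-at-0: N1=0, N2=0, N3=0 [stuck-at-0], N4=0, N5=0 → 0 — matches
Only N3 stuck-at-0 reproduces the observed 0.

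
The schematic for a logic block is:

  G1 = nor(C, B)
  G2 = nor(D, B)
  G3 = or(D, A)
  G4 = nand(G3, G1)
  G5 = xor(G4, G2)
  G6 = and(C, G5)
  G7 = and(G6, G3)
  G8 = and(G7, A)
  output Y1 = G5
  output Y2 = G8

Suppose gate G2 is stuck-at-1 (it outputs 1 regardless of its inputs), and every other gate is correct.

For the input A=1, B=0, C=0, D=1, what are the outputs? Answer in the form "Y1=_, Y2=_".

Y1=1, Y2=0

Propagate with G2 forced: G1=1, G2=1 [stuck-at-1], G3=1, G4=0, G5=1, G6=0, G7=0, G8=0.
So the outputs are Y1=1, Y2=0. (Without the fault they would be Y1=0, Y2=0.)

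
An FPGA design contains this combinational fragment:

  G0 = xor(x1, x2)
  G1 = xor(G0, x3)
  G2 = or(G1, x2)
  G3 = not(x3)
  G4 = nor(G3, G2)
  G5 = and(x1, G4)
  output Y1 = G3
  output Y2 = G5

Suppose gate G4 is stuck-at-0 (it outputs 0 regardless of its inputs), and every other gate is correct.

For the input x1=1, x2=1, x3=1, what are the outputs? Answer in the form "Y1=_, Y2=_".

Propagate with G4 forced: G0=0, G1=1, G2=1, G3=0, G4=0 [stuck-at-0], G5=0.
So the outputs are Y1=0, Y2=0. (Same as the fault-free value — the fault is masked on this input.)

Y1=0, Y2=0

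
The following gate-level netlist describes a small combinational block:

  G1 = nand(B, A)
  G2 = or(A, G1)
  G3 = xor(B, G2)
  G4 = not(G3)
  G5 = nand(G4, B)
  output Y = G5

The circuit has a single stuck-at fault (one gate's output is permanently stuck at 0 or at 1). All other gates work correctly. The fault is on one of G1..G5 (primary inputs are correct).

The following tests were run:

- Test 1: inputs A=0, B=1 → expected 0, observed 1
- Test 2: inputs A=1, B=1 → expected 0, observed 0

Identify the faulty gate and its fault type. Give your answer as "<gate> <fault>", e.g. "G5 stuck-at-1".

G1 stuck-at-0

Fault-free values for test 1 (A=0, B=1): G1=1, G2=1, G3=0, G4=1, G5=0, giving Y=0. Observed 1.
Test 1: faults giving observed 1 are {G1 stuck-at-0, G2 stuck-at-0, G3 stuck-at-1, G4 stuck-at-0, G5 stuck-at-1}.
Test 2 (A=1, B=1): fault-free G1=0, G2=1, G3=0, G4=1, G5=0 → 0; observed 0. Eliminates G2 stuck-at-0, G3 stuck-at-1, G4 stuck-at-0, G5 stuck-at-1.
Only G1 stuck-at-0 is consistent with every test.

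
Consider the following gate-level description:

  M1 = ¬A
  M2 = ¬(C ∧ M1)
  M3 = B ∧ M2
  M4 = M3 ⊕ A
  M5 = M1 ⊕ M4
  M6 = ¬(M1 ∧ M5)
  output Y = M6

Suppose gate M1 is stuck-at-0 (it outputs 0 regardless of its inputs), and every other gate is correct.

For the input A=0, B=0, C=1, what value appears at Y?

1

Propagate with M1 forced: M1=0 [stuck-at-0], M2=1, M3=0, M4=0, M5=0, M6=1.
So Y = 1. (Without the fault it would be 0.)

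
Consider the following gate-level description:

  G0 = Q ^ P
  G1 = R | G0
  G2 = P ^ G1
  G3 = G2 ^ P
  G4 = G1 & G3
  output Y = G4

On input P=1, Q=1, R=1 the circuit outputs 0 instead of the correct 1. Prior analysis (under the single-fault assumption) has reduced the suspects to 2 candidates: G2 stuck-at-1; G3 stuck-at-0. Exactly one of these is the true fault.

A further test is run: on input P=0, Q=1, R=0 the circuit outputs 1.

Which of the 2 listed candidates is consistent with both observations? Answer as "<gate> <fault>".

Evaluate each candidate on input P=0, Q=1, R=0:
  G2 stuck-at-1: G0=1, G1=1, G2=1 [stuck-at-1], G3=1, G4=1 → 1 — matches
  G3 stuck-at-0: G0=1, G1=1, G2=1, G3=0 [stuck-at-0], G4=0 → 0 — eliminated
Only G2 stuck-at-1 reproduces the observed 1.

G2 stuck-at-1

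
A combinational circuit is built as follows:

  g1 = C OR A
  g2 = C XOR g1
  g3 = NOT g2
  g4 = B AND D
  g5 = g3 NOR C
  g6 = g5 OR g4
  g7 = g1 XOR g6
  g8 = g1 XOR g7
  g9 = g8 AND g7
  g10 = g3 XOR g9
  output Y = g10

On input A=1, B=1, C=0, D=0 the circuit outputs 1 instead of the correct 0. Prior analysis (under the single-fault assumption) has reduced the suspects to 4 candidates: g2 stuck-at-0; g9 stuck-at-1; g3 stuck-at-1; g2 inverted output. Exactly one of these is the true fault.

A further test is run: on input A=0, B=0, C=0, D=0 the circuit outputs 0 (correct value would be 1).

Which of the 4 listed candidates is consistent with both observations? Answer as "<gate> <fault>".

g9 stuck-at-1

Evaluate each candidate on input A=0, B=0, C=0, D=0:
  g2 stuck-at-0: g1=0, g2=0 [stuck-at-0], g3=1, g4=0, g5=0, g6=0, g7=0, g8=0, g9=0, g10=1 → 1 — eliminated
  g9 stuck-at-1: g1=0, g2=0, g3=1, g4=0, g5=0, g6=0, g7=0, g8=0, g9=1 [stuck-at-1], g10=0 → 0 — matches
  g3 stuck-at-1: g1=0, g2=0, g3=1 [stuck-at-1], g4=0, g5=0, g6=0, g7=0, g8=0, g9=0, g10=1 → 1 — eliminated
  g2 inverted output: g1=0, g2=1 [inverted output], g3=0, g4=0, g5=1, g6=1, g7=1, g8=1, g9=1, g10=1 → 1 — eliminated
Only g9 stuck-at-1 reproduces the observed 0.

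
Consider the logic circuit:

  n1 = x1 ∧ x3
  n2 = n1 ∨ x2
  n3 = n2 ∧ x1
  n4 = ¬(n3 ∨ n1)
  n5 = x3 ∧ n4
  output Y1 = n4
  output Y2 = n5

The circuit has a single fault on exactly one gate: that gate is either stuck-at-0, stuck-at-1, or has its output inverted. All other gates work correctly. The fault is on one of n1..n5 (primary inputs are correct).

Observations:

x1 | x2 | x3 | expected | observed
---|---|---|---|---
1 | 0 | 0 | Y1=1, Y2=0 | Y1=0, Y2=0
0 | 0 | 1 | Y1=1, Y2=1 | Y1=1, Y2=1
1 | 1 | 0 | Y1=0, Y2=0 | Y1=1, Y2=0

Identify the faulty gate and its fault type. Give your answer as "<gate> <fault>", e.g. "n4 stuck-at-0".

Fault-free values for test 1 (x1=1, x2=0, x3=0): n1=0, n2=0, n3=0, n4=1, n5=0, giving Y1=1, Y2=0. Observed Y1=0, Y2=0.
Test 1: faults giving observed Y1=0, Y2=0 are {n1 stuck-at-1, n1 inverted output, n2 stuck-at-1, n2 inverted output, n3 stuck-at-1, n3 inverted output, n4 stuck-at-0, n4 inverted output}.
Test 2 (x1=0, x2=0, x3=1): fault-free n1=0, n2=0, n3=0, n4=1, n5=1 → Y1=1, Y2=1; observed Y1=1, Y2=1. Eliminates n1 stuck-at-1, n1 inverted output, n3 stuck-at-1, n3 inverted output, n4 stuck-at-0, n4 inverted output.
Test 3 (x1=1, x2=1, x3=0): fault-free n1=0, n2=1, n3=1, n4=0, n5=0 → Y1=0, Y2=0; observed Y1=1, Y2=0. Eliminates n2 stuck-at-1.
Only n2 inverted output is consistent with every test.

n2 inverted output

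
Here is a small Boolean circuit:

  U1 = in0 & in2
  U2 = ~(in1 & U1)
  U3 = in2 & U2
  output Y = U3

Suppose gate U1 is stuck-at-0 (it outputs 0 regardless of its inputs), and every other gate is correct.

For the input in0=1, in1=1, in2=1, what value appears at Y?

1

Propagate with U1 forced: U1=0 [stuck-at-0], U2=1, U3=1.
So Y = 1. (Without the fault it would be 0.)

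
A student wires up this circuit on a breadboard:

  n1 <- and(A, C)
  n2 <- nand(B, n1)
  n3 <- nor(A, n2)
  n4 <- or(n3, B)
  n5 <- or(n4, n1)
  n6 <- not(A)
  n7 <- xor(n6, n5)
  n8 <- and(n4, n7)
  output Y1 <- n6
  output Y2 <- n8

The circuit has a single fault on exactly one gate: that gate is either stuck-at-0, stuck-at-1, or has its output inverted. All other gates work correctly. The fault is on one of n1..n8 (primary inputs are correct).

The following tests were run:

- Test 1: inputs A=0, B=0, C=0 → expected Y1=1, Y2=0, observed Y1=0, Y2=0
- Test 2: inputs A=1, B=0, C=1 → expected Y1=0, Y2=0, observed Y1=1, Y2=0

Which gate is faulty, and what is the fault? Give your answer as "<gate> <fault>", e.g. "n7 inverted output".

Fault-free values for test 1 (A=0, B=0, C=0): n1=0, n2=1, n3=0, n4=0, n5=0, n6=1, n7=1, n8=0, giving Y1=1, Y2=0. Observed Y1=0, Y2=0.
Test 1: faults giving observed Y1=0, Y2=0 are {n6 stuck-at-0, n6 inverted output}.
Test 2 (A=1, B=0, C=1): fault-free n1=1, n2=1, n3=0, n4=0, n5=1, n6=0, n7=1, n8=0 → Y1=0, Y2=0; observed Y1=1, Y2=0. Eliminates n6 stuck-at-0.
Only n6 inverted output is consistent with every test.

n6 inverted output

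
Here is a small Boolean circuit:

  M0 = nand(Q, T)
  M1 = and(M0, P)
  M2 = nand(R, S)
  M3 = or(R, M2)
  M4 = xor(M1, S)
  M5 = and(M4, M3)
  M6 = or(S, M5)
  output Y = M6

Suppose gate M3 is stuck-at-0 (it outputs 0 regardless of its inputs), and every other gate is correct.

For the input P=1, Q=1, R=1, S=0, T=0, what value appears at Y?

Propagate with M3 forced: M0=1, M1=1, M2=1, M3=0 [stuck-at-0], M4=1, M5=0, M6=0.
So Y = 0. (Without the fault it would be 1.)

0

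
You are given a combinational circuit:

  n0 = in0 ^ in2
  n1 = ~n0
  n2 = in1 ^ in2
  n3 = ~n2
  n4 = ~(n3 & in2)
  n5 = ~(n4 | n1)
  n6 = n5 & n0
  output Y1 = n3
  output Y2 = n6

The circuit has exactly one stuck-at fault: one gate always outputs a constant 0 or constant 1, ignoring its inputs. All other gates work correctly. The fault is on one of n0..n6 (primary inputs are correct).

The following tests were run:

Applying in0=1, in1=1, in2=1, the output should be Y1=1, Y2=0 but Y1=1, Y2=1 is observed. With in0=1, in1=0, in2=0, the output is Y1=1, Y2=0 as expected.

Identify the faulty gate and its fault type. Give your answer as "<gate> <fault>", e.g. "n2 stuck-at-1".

Fault-free values for test 1 (in0=1, in1=1, in2=1): n0=0, n1=1, n2=0, n3=1, n4=0, n5=0, n6=0, giving Y1=1, Y2=0. Observed Y1=1, Y2=1.
Test 1: faults giving observed Y1=1, Y2=1 are {n0 stuck-at-1, n6 stuck-at-1}.
Test 2 (in0=1, in1=0, in2=0): fault-free n0=1, n1=0, n2=0, n3=1, n4=1, n5=0, n6=0 → Y1=1, Y2=0; observed Y1=1, Y2=0. Eliminates n6 stuck-at-1.
Only n0 stuck-at-1 is consistent with every test.

n0 stuck-at-1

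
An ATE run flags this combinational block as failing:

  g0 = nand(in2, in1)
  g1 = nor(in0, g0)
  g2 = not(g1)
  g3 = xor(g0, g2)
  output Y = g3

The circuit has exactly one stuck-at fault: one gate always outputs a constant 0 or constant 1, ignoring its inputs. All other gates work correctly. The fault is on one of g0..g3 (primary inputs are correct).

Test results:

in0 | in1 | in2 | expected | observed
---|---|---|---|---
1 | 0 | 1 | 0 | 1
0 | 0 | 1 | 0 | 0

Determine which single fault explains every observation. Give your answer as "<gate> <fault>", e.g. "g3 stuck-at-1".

g0 stuck-at-0

Fault-free values for test 1 (in0=1, in1=0, in2=1): g0=1, g1=0, g2=1, g3=0, giving Y=0. Observed 1.
Test 1: faults giving observed 1 are {g0 stuck-at-0, g1 stuck-at-1, g2 stuck-at-0, g3 stuck-at-1}.
Test 2 (in0=0, in1=0, in2=1): fault-free g0=1, g1=0, g2=1, g3=0 → 0; observed 0. Eliminates g1 stuck-at-1, g2 stuck-at-0, g3 stuck-at-1.
Only g0 stuck-at-0 is consistent with every test.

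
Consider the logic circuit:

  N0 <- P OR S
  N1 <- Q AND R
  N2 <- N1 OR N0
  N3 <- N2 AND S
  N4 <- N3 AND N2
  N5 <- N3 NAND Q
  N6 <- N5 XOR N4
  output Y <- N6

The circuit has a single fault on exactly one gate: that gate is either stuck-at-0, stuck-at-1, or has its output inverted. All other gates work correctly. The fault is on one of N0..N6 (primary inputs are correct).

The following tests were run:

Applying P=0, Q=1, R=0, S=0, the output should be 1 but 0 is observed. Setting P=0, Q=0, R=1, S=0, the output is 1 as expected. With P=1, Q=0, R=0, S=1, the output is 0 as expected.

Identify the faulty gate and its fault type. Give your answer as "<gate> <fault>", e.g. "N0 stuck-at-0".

N3 stuck-at-1

Fault-free values for test 1 (P=0, Q=1, R=0, S=0): N0=0, N1=0, N2=0, N3=0, N4=0, N5=1, N6=1, giving Y=1. Observed 0.
Test 1: faults giving observed 0 are {N3 stuck-at-1, N3 inverted output, N4 stuck-at-1, N4 inverted output, N5 stuck-at-0, N5 inverted output, N6 stuck-at-0, N6 inverted output}.
Test 2 (P=0, Q=0, R=1, S=0): fault-free N0=0, N1=0, N2=0, N3=0, N4=0, N5=1, N6=1 → 1; observed 1. Eliminates N4 stuck-at-1, N4 inverted output, N5 stuck-at-0, N5 inverted output, N6 stuck-at-0, N6 inverted output.
Test 3 (P=1, Q=0, R=0, S=1): fault-free N0=1, N1=0, N2=1, N3=1, N4=1, N5=1, N6=0 → 0; observed 0. Eliminates N3 inverted output.
Only N3 stuck-at-1 is consistent with every test.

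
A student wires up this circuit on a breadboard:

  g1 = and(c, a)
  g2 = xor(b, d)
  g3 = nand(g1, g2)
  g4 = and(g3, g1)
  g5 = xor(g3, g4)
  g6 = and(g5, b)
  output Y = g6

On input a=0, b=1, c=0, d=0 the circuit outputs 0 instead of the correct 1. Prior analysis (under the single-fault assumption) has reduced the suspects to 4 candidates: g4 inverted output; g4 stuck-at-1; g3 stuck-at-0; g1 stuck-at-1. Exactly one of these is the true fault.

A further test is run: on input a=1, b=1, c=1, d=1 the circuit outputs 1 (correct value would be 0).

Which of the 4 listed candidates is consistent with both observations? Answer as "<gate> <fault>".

g4 inverted output

Evaluate each candidate on input a=1, b=1, c=1, d=1:
  g4 inverted output: g1=1, g2=0, g3=1, g4=0 [inverted output], g5=1, g6=1 → 1 — matches
  g4 stuck-at-1: g1=1, g2=0, g3=1, g4=1 [stuck-at-1], g5=0, g6=0 → 0 — eliminated
  g3 stuck-at-0: g1=1, g2=0, g3=0 [stuck-at-0], g4=0, g5=0, g6=0 → 0 — eliminated
  g1 stuck-at-1: g1=1 [stuck-at-1], g2=0, g3=1, g4=1, g5=0, g6=0 → 0 — eliminated
Only g4 inverted output reproduces the observed 1.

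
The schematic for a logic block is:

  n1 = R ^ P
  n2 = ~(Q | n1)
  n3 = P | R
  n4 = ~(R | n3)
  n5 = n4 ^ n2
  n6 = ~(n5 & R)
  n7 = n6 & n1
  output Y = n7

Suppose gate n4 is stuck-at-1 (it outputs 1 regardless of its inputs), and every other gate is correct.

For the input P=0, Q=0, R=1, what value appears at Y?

0

Propagate with n4 forced: n1=1, n2=0, n3=1, n4=1 [stuck-at-1], n5=1, n6=0, n7=0.
So Y = 0. (Without the fault it would be 1.)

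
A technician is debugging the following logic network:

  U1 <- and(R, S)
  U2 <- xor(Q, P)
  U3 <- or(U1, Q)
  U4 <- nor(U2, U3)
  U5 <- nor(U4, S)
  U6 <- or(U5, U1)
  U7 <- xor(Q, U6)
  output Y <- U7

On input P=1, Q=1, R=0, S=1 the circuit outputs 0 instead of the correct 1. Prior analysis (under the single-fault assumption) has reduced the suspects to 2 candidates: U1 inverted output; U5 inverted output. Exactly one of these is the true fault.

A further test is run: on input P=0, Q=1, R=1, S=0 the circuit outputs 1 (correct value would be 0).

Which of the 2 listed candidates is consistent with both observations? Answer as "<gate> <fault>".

U5 inverted output

Evaluate each candidate on input P=0, Q=1, R=1, S=0:
  U1 inverted output: U1=1 [inverted output], U2=1, U3=1, U4=0, U5=1, U6=1, U7=0 → 0 — eliminated
  U5 inverted output: U1=0, U2=1, U3=1, U4=0, U5=0 [inverted output], U6=0, U7=1 → 1 — matches
Only U5 inverted output reproduces the observed 1.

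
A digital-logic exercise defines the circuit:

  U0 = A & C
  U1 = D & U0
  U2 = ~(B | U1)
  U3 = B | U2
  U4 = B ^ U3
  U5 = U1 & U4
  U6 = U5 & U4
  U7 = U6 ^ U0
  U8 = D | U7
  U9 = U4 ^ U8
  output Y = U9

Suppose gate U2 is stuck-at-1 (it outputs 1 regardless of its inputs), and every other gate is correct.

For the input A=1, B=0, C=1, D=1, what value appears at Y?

0

Propagate with U2 forced: U0=1, U1=1, U2=1 [stuck-at-1], U3=1, U4=1, U5=1, U6=1, U7=0, U8=1, U9=0.
So Y = 0. (Without the fault it would be 1.)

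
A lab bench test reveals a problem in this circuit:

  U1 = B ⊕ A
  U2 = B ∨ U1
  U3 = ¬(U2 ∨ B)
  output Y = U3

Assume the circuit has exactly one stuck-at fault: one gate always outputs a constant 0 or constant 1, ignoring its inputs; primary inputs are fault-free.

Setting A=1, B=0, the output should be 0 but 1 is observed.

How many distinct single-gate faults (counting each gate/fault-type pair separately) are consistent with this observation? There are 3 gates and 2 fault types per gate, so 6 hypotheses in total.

3

Fault-free: U1=1, U2=1, U3=0 → 0. Observed 1.
  U1 stuck-at-0: output 1 ✓
  U1 stuck-at-1: output 0 ✗
  U2 stuck-at-0: output 1 ✓
  U2 stuck-at-1: output 0 ✗
  U3 stuck-at-0: output 0 ✗
  U3 stuck-at-1: output 1 ✓
Consistent faults: {U1 stuck-at-0, U2 stuck-at-0, U3 stuck-at-1} — 3 in all.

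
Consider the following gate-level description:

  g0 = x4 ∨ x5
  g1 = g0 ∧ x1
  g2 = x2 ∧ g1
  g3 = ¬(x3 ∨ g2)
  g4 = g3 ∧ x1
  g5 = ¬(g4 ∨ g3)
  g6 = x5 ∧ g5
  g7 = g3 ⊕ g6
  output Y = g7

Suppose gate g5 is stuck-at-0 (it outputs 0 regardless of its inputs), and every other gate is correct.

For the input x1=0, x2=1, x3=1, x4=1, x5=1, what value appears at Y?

Propagate with g5 forced: g0=1, g1=0, g2=0, g3=0, g4=0, g5=0 [stuck-at-0], g6=0, g7=0.
So Y = 0. (Without the fault it would be 1.)

0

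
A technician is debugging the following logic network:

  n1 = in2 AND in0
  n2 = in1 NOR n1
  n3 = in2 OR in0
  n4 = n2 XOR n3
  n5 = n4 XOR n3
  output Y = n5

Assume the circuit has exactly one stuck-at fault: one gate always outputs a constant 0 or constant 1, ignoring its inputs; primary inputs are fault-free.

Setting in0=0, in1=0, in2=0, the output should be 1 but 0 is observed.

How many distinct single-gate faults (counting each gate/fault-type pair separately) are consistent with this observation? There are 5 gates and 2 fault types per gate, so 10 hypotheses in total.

4

Fault-free: n1=0, n2=1, n3=0, n4=1, n5=1 → 1. Observed 0.
  n1 stuck-at-0: output 1 ✗
  n1 stuck-at-1: output 0 ✓
  n2 stuck-at-0: output 0 ✓
  n2 stuck-at-1: output 1 ✗
  n3 stuck-at-0: output 1 ✗
  n3 stuck-at-1: output 1 ✗
  n4 stuck-at-0: output 0 ✓
  n4 stuck-at-1: output 1 ✗
  n5 stuck-at-0: output 0 ✓
  n5 stuck-at-1: output 1 ✗
Consistent faults: {n1 stuck-at-1, n2 stuck-at-0, n4 stuck-at-0, n5 stuck-at-0} — 4 in all.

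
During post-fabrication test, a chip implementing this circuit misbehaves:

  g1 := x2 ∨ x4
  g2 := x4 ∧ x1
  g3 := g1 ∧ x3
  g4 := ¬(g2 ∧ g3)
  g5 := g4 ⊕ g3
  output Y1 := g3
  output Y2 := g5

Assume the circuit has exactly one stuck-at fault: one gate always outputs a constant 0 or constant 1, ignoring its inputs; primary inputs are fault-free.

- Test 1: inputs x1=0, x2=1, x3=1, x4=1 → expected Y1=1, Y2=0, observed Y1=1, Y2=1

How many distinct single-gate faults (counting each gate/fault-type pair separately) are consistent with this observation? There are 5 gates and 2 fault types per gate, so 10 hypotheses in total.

Fault-free: g1=1, g2=0, g3=1, g4=1, g5=0 → Y1=1, Y2=0. Observed Y1=1, Y2=1.
  g1 stuck-at-0: output Y1=0, Y2=1 ✗
  g1 stuck-at-1: output Y1=1, Y2=0 ✗
  g2 stuck-at-0: output Y1=1, Y2=0 ✗
  g2 stuck-at-1: output Y1=1, Y2=1 ✓
  g3 stuck-at-0: output Y1=0, Y2=1 ✗
  g3 stuck-at-1: output Y1=1, Y2=0 ✗
  g4 stuck-at-0: output Y1=1, Y2=1 ✓
  g4 stuck-at-1: output Y1=1, Y2=0 ✗
  g5 stuck-at-0: output Y1=1, Y2=0 ✗
  g5 stuck-at-1: output Y1=1, Y2=1 ✓
Consistent faults: {g2 stuck-at-1, g4 stuck-at-0, g5 stuck-at-1} — 3 in all.

3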